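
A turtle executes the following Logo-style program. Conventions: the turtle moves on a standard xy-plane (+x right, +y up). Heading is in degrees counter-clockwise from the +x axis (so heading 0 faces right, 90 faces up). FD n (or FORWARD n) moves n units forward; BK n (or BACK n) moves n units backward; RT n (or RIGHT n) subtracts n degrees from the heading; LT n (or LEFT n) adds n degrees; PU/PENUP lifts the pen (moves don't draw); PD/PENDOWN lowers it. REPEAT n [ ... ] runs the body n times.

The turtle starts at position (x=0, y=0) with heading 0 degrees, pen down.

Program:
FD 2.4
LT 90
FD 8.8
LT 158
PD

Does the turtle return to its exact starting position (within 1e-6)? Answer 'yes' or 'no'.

Answer: no

Derivation:
Executing turtle program step by step:
Start: pos=(0,0), heading=0, pen down
FD 2.4: (0,0) -> (2.4,0) [heading=0, draw]
LT 90: heading 0 -> 90
FD 8.8: (2.4,0) -> (2.4,8.8) [heading=90, draw]
LT 158: heading 90 -> 248
PD: pen down
Final: pos=(2.4,8.8), heading=248, 2 segment(s) drawn

Start position: (0, 0)
Final position: (2.4, 8.8)
Distance = 9.121; >= 1e-6 -> NOT closed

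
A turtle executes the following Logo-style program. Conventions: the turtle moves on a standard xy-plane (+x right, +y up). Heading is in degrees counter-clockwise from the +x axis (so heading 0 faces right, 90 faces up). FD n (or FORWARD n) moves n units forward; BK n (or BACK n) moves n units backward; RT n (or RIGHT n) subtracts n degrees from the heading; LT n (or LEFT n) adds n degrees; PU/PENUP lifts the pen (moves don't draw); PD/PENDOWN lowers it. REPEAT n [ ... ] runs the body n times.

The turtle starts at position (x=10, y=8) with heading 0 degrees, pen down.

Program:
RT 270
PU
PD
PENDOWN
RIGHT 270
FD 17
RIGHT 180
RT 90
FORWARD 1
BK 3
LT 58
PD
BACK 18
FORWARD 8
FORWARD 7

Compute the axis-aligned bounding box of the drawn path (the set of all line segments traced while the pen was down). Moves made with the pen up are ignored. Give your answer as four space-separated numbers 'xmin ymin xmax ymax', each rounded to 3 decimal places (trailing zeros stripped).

Answer: -22.265 7 10 19.539

Derivation:
Executing turtle program step by step:
Start: pos=(10,8), heading=0, pen down
RT 270: heading 0 -> 90
PU: pen up
PD: pen down
PD: pen down
RT 270: heading 90 -> 180
FD 17: (10,8) -> (-7,8) [heading=180, draw]
RT 180: heading 180 -> 0
RT 90: heading 0 -> 270
FD 1: (-7,8) -> (-7,7) [heading=270, draw]
BK 3: (-7,7) -> (-7,10) [heading=270, draw]
LT 58: heading 270 -> 328
PD: pen down
BK 18: (-7,10) -> (-22.265,19.539) [heading=328, draw]
FD 8: (-22.265,19.539) -> (-15.48,15.299) [heading=328, draw]
FD 7: (-15.48,15.299) -> (-9.544,11.59) [heading=328, draw]
Final: pos=(-9.544,11.59), heading=328, 6 segment(s) drawn

Segment endpoints: x in {-22.265, -15.48, -9.544, -7, -7, -7, 10}, y in {7, 8, 8, 10, 11.59, 15.299, 19.539}
xmin=-22.265, ymin=7, xmax=10, ymax=19.539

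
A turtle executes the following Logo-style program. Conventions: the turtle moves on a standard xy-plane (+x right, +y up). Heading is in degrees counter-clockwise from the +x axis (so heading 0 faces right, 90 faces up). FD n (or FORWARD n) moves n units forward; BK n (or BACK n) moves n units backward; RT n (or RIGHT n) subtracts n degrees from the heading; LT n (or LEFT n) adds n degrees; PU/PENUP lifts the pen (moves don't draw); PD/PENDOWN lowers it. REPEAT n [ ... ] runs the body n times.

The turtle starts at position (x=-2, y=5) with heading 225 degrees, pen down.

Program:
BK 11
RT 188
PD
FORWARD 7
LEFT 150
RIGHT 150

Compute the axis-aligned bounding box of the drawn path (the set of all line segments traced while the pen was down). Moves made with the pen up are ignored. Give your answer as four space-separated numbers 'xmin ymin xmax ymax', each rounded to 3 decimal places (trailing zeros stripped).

Executing turtle program step by step:
Start: pos=(-2,5), heading=225, pen down
BK 11: (-2,5) -> (5.778,12.778) [heading=225, draw]
RT 188: heading 225 -> 37
PD: pen down
FD 7: (5.778,12.778) -> (11.369,16.991) [heading=37, draw]
LT 150: heading 37 -> 187
RT 150: heading 187 -> 37
Final: pos=(11.369,16.991), heading=37, 2 segment(s) drawn

Segment endpoints: x in {-2, 5.778, 11.369}, y in {5, 12.778, 16.991}
xmin=-2, ymin=5, xmax=11.369, ymax=16.991

Answer: -2 5 11.369 16.991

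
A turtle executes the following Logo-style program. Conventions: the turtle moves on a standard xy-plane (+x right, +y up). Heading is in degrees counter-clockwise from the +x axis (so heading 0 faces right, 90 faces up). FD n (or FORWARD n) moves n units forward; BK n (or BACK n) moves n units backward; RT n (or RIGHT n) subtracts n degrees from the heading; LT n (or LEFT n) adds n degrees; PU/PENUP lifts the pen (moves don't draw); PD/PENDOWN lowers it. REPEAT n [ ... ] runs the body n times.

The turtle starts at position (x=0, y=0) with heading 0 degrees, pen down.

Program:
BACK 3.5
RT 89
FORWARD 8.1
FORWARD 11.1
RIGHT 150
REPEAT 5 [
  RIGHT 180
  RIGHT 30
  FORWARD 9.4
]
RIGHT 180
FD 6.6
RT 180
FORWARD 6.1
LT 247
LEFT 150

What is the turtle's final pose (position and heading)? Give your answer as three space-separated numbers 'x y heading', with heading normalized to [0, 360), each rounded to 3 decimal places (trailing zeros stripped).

Executing turtle program step by step:
Start: pos=(0,0), heading=0, pen down
BK 3.5: (0,0) -> (-3.5,0) [heading=0, draw]
RT 89: heading 0 -> 271
FD 8.1: (-3.5,0) -> (-3.359,-8.099) [heading=271, draw]
FD 11.1: (-3.359,-8.099) -> (-3.165,-19.197) [heading=271, draw]
RT 150: heading 271 -> 121
REPEAT 5 [
  -- iteration 1/5 --
  RT 180: heading 121 -> 301
  RT 30: heading 301 -> 271
  FD 9.4: (-3.165,-19.197) -> (-3.001,-28.596) [heading=271, draw]
  -- iteration 2/5 --
  RT 180: heading 271 -> 91
  RT 30: heading 91 -> 61
  FD 9.4: (-3.001,-28.596) -> (1.556,-20.374) [heading=61, draw]
  -- iteration 3/5 --
  RT 180: heading 61 -> 241
  RT 30: heading 241 -> 211
  FD 9.4: (1.556,-20.374) -> (-6.501,-25.216) [heading=211, draw]
  -- iteration 4/5 --
  RT 180: heading 211 -> 31
  RT 30: heading 31 -> 1
  FD 9.4: (-6.501,-25.216) -> (2.898,-25.052) [heading=1, draw]
  -- iteration 5/5 --
  RT 180: heading 1 -> 181
  RT 30: heading 181 -> 151
  FD 9.4: (2.898,-25.052) -> (-5.324,-20.494) [heading=151, draw]
]
RT 180: heading 151 -> 331
FD 6.6: (-5.324,-20.494) -> (0.449,-23.694) [heading=331, draw]
RT 180: heading 331 -> 151
FD 6.1: (0.449,-23.694) -> (-4.887,-20.737) [heading=151, draw]
LT 247: heading 151 -> 38
LT 150: heading 38 -> 188
Final: pos=(-4.887,-20.737), heading=188, 10 segment(s) drawn

Answer: -4.887 -20.737 188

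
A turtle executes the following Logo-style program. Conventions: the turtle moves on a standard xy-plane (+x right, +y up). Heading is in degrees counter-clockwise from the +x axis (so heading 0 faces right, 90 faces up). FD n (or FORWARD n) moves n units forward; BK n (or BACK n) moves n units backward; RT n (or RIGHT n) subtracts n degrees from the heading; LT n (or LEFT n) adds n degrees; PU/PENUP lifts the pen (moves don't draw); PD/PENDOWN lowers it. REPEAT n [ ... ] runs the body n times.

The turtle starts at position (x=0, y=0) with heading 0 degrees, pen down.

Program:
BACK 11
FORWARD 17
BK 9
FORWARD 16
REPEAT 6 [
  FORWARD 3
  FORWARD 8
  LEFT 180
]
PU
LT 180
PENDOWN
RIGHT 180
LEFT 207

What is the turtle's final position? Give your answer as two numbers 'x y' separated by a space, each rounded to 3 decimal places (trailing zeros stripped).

Answer: 13 0

Derivation:
Executing turtle program step by step:
Start: pos=(0,0), heading=0, pen down
BK 11: (0,0) -> (-11,0) [heading=0, draw]
FD 17: (-11,0) -> (6,0) [heading=0, draw]
BK 9: (6,0) -> (-3,0) [heading=0, draw]
FD 16: (-3,0) -> (13,0) [heading=0, draw]
REPEAT 6 [
  -- iteration 1/6 --
  FD 3: (13,0) -> (16,0) [heading=0, draw]
  FD 8: (16,0) -> (24,0) [heading=0, draw]
  LT 180: heading 0 -> 180
  -- iteration 2/6 --
  FD 3: (24,0) -> (21,0) [heading=180, draw]
  FD 8: (21,0) -> (13,0) [heading=180, draw]
  LT 180: heading 180 -> 0
  -- iteration 3/6 --
  FD 3: (13,0) -> (16,0) [heading=0, draw]
  FD 8: (16,0) -> (24,0) [heading=0, draw]
  LT 180: heading 0 -> 180
  -- iteration 4/6 --
  FD 3: (24,0) -> (21,0) [heading=180, draw]
  FD 8: (21,0) -> (13,0) [heading=180, draw]
  LT 180: heading 180 -> 0
  -- iteration 5/6 --
  FD 3: (13,0) -> (16,0) [heading=0, draw]
  FD 8: (16,0) -> (24,0) [heading=0, draw]
  LT 180: heading 0 -> 180
  -- iteration 6/6 --
  FD 3: (24,0) -> (21,0) [heading=180, draw]
  FD 8: (21,0) -> (13,0) [heading=180, draw]
  LT 180: heading 180 -> 0
]
PU: pen up
LT 180: heading 0 -> 180
PD: pen down
RT 180: heading 180 -> 0
LT 207: heading 0 -> 207
Final: pos=(13,0), heading=207, 16 segment(s) drawn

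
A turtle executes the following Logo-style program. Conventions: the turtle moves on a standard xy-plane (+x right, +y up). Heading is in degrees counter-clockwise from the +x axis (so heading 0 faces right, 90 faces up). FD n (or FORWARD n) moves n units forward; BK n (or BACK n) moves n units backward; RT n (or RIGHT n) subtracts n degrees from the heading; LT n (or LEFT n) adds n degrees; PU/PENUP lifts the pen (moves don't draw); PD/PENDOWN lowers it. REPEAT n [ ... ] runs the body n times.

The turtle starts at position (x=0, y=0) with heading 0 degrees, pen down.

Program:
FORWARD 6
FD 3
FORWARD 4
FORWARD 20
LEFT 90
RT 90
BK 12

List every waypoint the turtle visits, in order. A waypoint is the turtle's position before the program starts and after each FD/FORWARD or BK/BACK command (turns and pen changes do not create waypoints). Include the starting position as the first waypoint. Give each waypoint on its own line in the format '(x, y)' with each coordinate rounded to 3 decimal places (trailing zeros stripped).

Answer: (0, 0)
(6, 0)
(9, 0)
(13, 0)
(33, 0)
(21, 0)

Derivation:
Executing turtle program step by step:
Start: pos=(0,0), heading=0, pen down
FD 6: (0,0) -> (6,0) [heading=0, draw]
FD 3: (6,0) -> (9,0) [heading=0, draw]
FD 4: (9,0) -> (13,0) [heading=0, draw]
FD 20: (13,0) -> (33,0) [heading=0, draw]
LT 90: heading 0 -> 90
RT 90: heading 90 -> 0
BK 12: (33,0) -> (21,0) [heading=0, draw]
Final: pos=(21,0), heading=0, 5 segment(s) drawn
Waypoints (6 total):
(0, 0)
(6, 0)
(9, 0)
(13, 0)
(33, 0)
(21, 0)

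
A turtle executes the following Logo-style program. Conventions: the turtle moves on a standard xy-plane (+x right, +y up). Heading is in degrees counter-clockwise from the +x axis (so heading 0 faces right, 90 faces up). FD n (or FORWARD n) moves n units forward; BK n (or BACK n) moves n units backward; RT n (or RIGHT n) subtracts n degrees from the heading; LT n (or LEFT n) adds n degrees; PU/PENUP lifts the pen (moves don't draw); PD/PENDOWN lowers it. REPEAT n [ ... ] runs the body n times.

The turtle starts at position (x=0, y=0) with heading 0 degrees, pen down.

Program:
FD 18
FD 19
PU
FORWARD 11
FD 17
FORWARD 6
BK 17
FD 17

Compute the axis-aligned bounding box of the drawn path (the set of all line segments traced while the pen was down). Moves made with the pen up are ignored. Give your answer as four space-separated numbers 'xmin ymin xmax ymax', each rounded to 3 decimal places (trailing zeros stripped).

Executing turtle program step by step:
Start: pos=(0,0), heading=0, pen down
FD 18: (0,0) -> (18,0) [heading=0, draw]
FD 19: (18,0) -> (37,0) [heading=0, draw]
PU: pen up
FD 11: (37,0) -> (48,0) [heading=0, move]
FD 17: (48,0) -> (65,0) [heading=0, move]
FD 6: (65,0) -> (71,0) [heading=0, move]
BK 17: (71,0) -> (54,0) [heading=0, move]
FD 17: (54,0) -> (71,0) [heading=0, move]
Final: pos=(71,0), heading=0, 2 segment(s) drawn

Segment endpoints: x in {0, 18, 37}, y in {0}
xmin=0, ymin=0, xmax=37, ymax=0

Answer: 0 0 37 0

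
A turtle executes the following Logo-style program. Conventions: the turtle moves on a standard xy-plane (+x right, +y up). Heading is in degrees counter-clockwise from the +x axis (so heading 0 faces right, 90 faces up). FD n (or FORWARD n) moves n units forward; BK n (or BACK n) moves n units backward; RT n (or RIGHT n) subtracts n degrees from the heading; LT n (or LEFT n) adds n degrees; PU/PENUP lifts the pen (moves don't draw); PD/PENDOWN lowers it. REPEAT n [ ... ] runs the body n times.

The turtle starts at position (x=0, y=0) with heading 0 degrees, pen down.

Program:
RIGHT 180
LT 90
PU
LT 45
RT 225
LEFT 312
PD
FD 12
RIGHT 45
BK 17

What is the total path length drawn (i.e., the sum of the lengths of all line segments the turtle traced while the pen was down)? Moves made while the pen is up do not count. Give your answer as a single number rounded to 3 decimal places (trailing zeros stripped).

Executing turtle program step by step:
Start: pos=(0,0), heading=0, pen down
RT 180: heading 0 -> 180
LT 90: heading 180 -> 270
PU: pen up
LT 45: heading 270 -> 315
RT 225: heading 315 -> 90
LT 312: heading 90 -> 42
PD: pen down
FD 12: (0,0) -> (8.918,8.03) [heading=42, draw]
RT 45: heading 42 -> 357
BK 17: (8.918,8.03) -> (-8.059,8.919) [heading=357, draw]
Final: pos=(-8.059,8.919), heading=357, 2 segment(s) drawn

Segment lengths:
  seg 1: (0,0) -> (8.918,8.03), length = 12
  seg 2: (8.918,8.03) -> (-8.059,8.919), length = 17
Total = 29

Answer: 29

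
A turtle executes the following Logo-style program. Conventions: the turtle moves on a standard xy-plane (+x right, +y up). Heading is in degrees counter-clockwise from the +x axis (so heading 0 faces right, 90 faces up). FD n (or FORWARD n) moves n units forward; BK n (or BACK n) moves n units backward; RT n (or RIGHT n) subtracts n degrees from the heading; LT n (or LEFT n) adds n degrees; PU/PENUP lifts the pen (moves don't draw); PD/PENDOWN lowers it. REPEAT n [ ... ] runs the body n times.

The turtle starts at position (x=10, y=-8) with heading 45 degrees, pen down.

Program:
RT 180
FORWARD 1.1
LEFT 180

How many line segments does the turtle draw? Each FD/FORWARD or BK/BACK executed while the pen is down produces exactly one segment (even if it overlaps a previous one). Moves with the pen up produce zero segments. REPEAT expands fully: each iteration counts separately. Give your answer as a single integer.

Answer: 1

Derivation:
Executing turtle program step by step:
Start: pos=(10,-8), heading=45, pen down
RT 180: heading 45 -> 225
FD 1.1: (10,-8) -> (9.222,-8.778) [heading=225, draw]
LT 180: heading 225 -> 45
Final: pos=(9.222,-8.778), heading=45, 1 segment(s) drawn
Segments drawn: 1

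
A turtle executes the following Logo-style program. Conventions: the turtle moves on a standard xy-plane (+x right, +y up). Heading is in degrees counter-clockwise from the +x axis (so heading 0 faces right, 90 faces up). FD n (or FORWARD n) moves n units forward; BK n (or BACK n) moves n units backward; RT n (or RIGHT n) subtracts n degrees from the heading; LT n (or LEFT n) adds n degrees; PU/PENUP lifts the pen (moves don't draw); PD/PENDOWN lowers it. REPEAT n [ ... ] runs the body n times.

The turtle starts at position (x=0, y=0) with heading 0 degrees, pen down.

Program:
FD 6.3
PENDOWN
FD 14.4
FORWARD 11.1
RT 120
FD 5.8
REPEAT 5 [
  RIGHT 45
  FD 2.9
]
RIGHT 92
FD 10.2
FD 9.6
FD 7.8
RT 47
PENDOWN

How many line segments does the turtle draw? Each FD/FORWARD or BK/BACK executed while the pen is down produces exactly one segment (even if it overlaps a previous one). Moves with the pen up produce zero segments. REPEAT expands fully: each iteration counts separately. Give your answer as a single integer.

Executing turtle program step by step:
Start: pos=(0,0), heading=0, pen down
FD 6.3: (0,0) -> (6.3,0) [heading=0, draw]
PD: pen down
FD 14.4: (6.3,0) -> (20.7,0) [heading=0, draw]
FD 11.1: (20.7,0) -> (31.8,0) [heading=0, draw]
RT 120: heading 0 -> 240
FD 5.8: (31.8,0) -> (28.9,-5.023) [heading=240, draw]
REPEAT 5 [
  -- iteration 1/5 --
  RT 45: heading 240 -> 195
  FD 2.9: (28.9,-5.023) -> (26.099,-5.774) [heading=195, draw]
  -- iteration 2/5 --
  RT 45: heading 195 -> 150
  FD 2.9: (26.099,-5.774) -> (23.587,-4.324) [heading=150, draw]
  -- iteration 3/5 --
  RT 45: heading 150 -> 105
  FD 2.9: (23.587,-4.324) -> (22.837,-1.522) [heading=105, draw]
  -- iteration 4/5 --
  RT 45: heading 105 -> 60
  FD 2.9: (22.837,-1.522) -> (24.287,0.989) [heading=60, draw]
  -- iteration 5/5 --
  RT 45: heading 60 -> 15
  FD 2.9: (24.287,0.989) -> (27.088,1.74) [heading=15, draw]
]
RT 92: heading 15 -> 283
FD 10.2: (27.088,1.74) -> (29.382,-8.199) [heading=283, draw]
FD 9.6: (29.382,-8.199) -> (31.542,-17.553) [heading=283, draw]
FD 7.8: (31.542,-17.553) -> (33.297,-25.153) [heading=283, draw]
RT 47: heading 283 -> 236
PD: pen down
Final: pos=(33.297,-25.153), heading=236, 12 segment(s) drawn
Segments drawn: 12

Answer: 12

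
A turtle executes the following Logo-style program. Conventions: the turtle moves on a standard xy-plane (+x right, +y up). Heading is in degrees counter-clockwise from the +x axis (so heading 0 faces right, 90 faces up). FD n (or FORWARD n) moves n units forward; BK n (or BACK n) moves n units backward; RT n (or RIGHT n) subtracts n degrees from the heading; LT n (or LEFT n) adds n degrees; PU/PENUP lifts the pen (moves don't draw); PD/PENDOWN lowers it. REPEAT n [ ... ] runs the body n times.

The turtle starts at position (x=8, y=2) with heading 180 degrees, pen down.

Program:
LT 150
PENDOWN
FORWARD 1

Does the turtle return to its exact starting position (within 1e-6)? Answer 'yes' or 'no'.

Executing turtle program step by step:
Start: pos=(8,2), heading=180, pen down
LT 150: heading 180 -> 330
PD: pen down
FD 1: (8,2) -> (8.866,1.5) [heading=330, draw]
Final: pos=(8.866,1.5), heading=330, 1 segment(s) drawn

Start position: (8, 2)
Final position: (8.866, 1.5)
Distance = 1; >= 1e-6 -> NOT closed

Answer: no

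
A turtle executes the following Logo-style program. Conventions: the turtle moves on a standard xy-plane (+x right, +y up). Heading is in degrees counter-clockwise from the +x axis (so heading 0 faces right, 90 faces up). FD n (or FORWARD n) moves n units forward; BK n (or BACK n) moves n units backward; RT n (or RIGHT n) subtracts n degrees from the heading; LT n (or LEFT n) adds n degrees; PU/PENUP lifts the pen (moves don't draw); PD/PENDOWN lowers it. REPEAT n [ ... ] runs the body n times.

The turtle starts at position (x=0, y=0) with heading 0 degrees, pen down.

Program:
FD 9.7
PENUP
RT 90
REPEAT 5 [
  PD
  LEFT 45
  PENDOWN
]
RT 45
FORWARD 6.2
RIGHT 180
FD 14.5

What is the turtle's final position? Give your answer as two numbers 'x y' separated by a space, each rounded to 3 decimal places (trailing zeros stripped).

Answer: 9.7 -8.3

Derivation:
Executing turtle program step by step:
Start: pos=(0,0), heading=0, pen down
FD 9.7: (0,0) -> (9.7,0) [heading=0, draw]
PU: pen up
RT 90: heading 0 -> 270
REPEAT 5 [
  -- iteration 1/5 --
  PD: pen down
  LT 45: heading 270 -> 315
  PD: pen down
  -- iteration 2/5 --
  PD: pen down
  LT 45: heading 315 -> 0
  PD: pen down
  -- iteration 3/5 --
  PD: pen down
  LT 45: heading 0 -> 45
  PD: pen down
  -- iteration 4/5 --
  PD: pen down
  LT 45: heading 45 -> 90
  PD: pen down
  -- iteration 5/5 --
  PD: pen down
  LT 45: heading 90 -> 135
  PD: pen down
]
RT 45: heading 135 -> 90
FD 6.2: (9.7,0) -> (9.7,6.2) [heading=90, draw]
RT 180: heading 90 -> 270
FD 14.5: (9.7,6.2) -> (9.7,-8.3) [heading=270, draw]
Final: pos=(9.7,-8.3), heading=270, 3 segment(s) drawn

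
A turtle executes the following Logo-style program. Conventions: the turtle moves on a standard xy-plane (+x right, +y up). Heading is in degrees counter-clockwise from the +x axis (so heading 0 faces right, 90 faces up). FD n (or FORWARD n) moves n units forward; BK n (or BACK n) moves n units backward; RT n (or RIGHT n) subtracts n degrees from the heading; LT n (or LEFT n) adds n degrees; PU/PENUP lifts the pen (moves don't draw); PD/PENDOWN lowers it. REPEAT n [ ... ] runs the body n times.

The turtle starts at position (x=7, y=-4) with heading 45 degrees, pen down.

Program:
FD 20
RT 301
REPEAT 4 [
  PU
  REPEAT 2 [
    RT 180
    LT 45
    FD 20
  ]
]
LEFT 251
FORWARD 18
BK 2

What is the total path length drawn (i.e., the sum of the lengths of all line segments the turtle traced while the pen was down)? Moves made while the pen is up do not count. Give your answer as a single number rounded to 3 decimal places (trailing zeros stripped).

Answer: 20

Derivation:
Executing turtle program step by step:
Start: pos=(7,-4), heading=45, pen down
FD 20: (7,-4) -> (21.142,10.142) [heading=45, draw]
RT 301: heading 45 -> 104
REPEAT 4 [
  -- iteration 1/4 --
  PU: pen up
  REPEAT 2 [
    -- iteration 1/2 --
    RT 180: heading 104 -> 284
    LT 45: heading 284 -> 329
    FD 20: (21.142,10.142) -> (38.285,-0.159) [heading=329, move]
    -- iteration 2/2 --
    RT 180: heading 329 -> 149
    LT 45: heading 149 -> 194
    FD 20: (38.285,-0.159) -> (18.88,-4.997) [heading=194, move]
  ]
  -- iteration 2/4 --
  PU: pen up
  REPEAT 2 [
    -- iteration 1/2 --
    RT 180: heading 194 -> 14
    LT 45: heading 14 -> 59
    FD 20: (18.88,-4.997) -> (29.18,12.146) [heading=59, move]
    -- iteration 2/2 --
    RT 180: heading 59 -> 239
    LT 45: heading 239 -> 284
    FD 20: (29.18,12.146) -> (34.019,-7.26) [heading=284, move]
  ]
  -- iteration 3/4 --
  PU: pen up
  REPEAT 2 [
    -- iteration 1/2 --
    RT 180: heading 284 -> 104
    LT 45: heading 104 -> 149
    FD 20: (34.019,-7.26) -> (16.875,3.041) [heading=149, move]
    -- iteration 2/2 --
    RT 180: heading 149 -> 329
    LT 45: heading 329 -> 14
    FD 20: (16.875,3.041) -> (36.281,7.88) [heading=14, move]
  ]
  -- iteration 4/4 --
  PU: pen up
  REPEAT 2 [
    -- iteration 1/2 --
    RT 180: heading 14 -> 194
    LT 45: heading 194 -> 239
    FD 20: (36.281,7.88) -> (25.981,-9.264) [heading=239, move]
    -- iteration 2/2 --
    RT 180: heading 239 -> 59
    LT 45: heading 59 -> 104
    FD 20: (25.981,-9.264) -> (21.142,10.142) [heading=104, move]
  ]
]
LT 251: heading 104 -> 355
FD 18: (21.142,10.142) -> (39.074,8.573) [heading=355, move]
BK 2: (39.074,8.573) -> (37.081,8.748) [heading=355, move]
Final: pos=(37.081,8.748), heading=355, 1 segment(s) drawn

Segment lengths:
  seg 1: (7,-4) -> (21.142,10.142), length = 20
Total = 20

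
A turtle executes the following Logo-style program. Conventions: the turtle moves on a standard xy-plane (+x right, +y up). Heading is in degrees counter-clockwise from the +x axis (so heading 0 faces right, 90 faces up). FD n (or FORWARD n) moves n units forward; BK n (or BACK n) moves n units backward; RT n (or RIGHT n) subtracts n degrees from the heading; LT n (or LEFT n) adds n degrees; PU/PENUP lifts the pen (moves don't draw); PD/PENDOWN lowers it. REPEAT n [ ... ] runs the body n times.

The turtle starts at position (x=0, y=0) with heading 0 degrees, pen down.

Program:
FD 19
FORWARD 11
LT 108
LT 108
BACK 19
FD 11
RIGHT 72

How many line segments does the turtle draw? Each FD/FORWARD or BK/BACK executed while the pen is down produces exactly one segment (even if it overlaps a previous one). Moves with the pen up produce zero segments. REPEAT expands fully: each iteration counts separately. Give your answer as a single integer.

Answer: 4

Derivation:
Executing turtle program step by step:
Start: pos=(0,0), heading=0, pen down
FD 19: (0,0) -> (19,0) [heading=0, draw]
FD 11: (19,0) -> (30,0) [heading=0, draw]
LT 108: heading 0 -> 108
LT 108: heading 108 -> 216
BK 19: (30,0) -> (45.371,11.168) [heading=216, draw]
FD 11: (45.371,11.168) -> (36.472,4.702) [heading=216, draw]
RT 72: heading 216 -> 144
Final: pos=(36.472,4.702), heading=144, 4 segment(s) drawn
Segments drawn: 4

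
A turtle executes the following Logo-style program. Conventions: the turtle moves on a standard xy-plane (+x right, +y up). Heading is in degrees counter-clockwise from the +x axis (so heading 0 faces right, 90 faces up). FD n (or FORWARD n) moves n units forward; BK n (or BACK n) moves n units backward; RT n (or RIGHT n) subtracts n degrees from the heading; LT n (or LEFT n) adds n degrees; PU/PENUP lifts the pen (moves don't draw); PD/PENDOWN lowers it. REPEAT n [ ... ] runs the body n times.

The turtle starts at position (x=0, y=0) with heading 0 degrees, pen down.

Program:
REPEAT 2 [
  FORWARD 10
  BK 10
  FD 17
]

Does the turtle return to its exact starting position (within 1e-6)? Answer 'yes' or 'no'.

Answer: no

Derivation:
Executing turtle program step by step:
Start: pos=(0,0), heading=0, pen down
REPEAT 2 [
  -- iteration 1/2 --
  FD 10: (0,0) -> (10,0) [heading=0, draw]
  BK 10: (10,0) -> (0,0) [heading=0, draw]
  FD 17: (0,0) -> (17,0) [heading=0, draw]
  -- iteration 2/2 --
  FD 10: (17,0) -> (27,0) [heading=0, draw]
  BK 10: (27,0) -> (17,0) [heading=0, draw]
  FD 17: (17,0) -> (34,0) [heading=0, draw]
]
Final: pos=(34,0), heading=0, 6 segment(s) drawn

Start position: (0, 0)
Final position: (34, 0)
Distance = 34; >= 1e-6 -> NOT closed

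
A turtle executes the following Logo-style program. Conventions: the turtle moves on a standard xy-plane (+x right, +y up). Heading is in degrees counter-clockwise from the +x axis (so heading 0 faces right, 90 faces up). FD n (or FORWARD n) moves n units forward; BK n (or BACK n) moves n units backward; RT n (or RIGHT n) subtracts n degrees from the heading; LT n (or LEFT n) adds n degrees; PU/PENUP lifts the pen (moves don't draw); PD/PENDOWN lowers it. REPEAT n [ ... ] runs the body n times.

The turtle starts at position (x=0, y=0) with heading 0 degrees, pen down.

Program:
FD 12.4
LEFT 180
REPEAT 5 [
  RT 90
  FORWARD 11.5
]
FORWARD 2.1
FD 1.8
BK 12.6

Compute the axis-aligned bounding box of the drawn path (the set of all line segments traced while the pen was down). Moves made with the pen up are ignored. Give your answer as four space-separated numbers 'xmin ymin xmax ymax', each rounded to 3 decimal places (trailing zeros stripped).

Answer: 0 0 23.9 15.4

Derivation:
Executing turtle program step by step:
Start: pos=(0,0), heading=0, pen down
FD 12.4: (0,0) -> (12.4,0) [heading=0, draw]
LT 180: heading 0 -> 180
REPEAT 5 [
  -- iteration 1/5 --
  RT 90: heading 180 -> 90
  FD 11.5: (12.4,0) -> (12.4,11.5) [heading=90, draw]
  -- iteration 2/5 --
  RT 90: heading 90 -> 0
  FD 11.5: (12.4,11.5) -> (23.9,11.5) [heading=0, draw]
  -- iteration 3/5 --
  RT 90: heading 0 -> 270
  FD 11.5: (23.9,11.5) -> (23.9,0) [heading=270, draw]
  -- iteration 4/5 --
  RT 90: heading 270 -> 180
  FD 11.5: (23.9,0) -> (12.4,0) [heading=180, draw]
  -- iteration 5/5 --
  RT 90: heading 180 -> 90
  FD 11.5: (12.4,0) -> (12.4,11.5) [heading=90, draw]
]
FD 2.1: (12.4,11.5) -> (12.4,13.6) [heading=90, draw]
FD 1.8: (12.4,13.6) -> (12.4,15.4) [heading=90, draw]
BK 12.6: (12.4,15.4) -> (12.4,2.8) [heading=90, draw]
Final: pos=(12.4,2.8), heading=90, 9 segment(s) drawn

Segment endpoints: x in {0, 12.4, 12.4, 12.4, 23.9}, y in {0, 0, 2.8, 11.5, 11.5, 13.6, 15.4}
xmin=0, ymin=0, xmax=23.9, ymax=15.4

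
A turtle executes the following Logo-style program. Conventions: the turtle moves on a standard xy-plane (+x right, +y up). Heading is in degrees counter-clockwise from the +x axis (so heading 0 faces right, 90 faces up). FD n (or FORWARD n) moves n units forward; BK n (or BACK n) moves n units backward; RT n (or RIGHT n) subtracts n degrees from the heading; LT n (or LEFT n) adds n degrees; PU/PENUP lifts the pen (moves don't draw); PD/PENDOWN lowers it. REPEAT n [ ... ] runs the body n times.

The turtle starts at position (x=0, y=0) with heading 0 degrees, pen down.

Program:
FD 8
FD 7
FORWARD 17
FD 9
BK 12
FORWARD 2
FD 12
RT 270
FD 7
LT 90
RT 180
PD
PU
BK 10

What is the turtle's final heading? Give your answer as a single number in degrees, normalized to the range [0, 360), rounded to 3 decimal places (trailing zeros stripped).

Answer: 0

Derivation:
Executing turtle program step by step:
Start: pos=(0,0), heading=0, pen down
FD 8: (0,0) -> (8,0) [heading=0, draw]
FD 7: (8,0) -> (15,0) [heading=0, draw]
FD 17: (15,0) -> (32,0) [heading=0, draw]
FD 9: (32,0) -> (41,0) [heading=0, draw]
BK 12: (41,0) -> (29,0) [heading=0, draw]
FD 2: (29,0) -> (31,0) [heading=0, draw]
FD 12: (31,0) -> (43,0) [heading=0, draw]
RT 270: heading 0 -> 90
FD 7: (43,0) -> (43,7) [heading=90, draw]
LT 90: heading 90 -> 180
RT 180: heading 180 -> 0
PD: pen down
PU: pen up
BK 10: (43,7) -> (33,7) [heading=0, move]
Final: pos=(33,7), heading=0, 8 segment(s) drawn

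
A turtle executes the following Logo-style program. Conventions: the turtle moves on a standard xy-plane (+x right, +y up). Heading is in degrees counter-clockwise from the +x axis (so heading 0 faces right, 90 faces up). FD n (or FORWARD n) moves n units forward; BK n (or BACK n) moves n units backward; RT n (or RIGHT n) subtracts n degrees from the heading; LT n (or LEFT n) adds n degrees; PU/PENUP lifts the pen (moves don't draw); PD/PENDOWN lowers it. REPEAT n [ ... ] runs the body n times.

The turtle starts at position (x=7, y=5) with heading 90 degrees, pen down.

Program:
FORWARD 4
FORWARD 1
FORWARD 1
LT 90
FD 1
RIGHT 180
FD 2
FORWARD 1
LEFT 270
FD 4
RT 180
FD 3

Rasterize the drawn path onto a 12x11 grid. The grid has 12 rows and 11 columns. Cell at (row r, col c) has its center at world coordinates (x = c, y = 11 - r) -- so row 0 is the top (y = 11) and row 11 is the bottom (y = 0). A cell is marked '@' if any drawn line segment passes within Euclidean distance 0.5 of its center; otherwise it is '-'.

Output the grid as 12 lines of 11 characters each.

Segment 0: (7,5) -> (7,9)
Segment 1: (7,9) -> (7,10)
Segment 2: (7,10) -> (7,11)
Segment 3: (7,11) -> (6,11)
Segment 4: (6,11) -> (8,11)
Segment 5: (8,11) -> (9,11)
Segment 6: (9,11) -> (9,7)
Segment 7: (9,7) -> (9,10)

Answer: ------@@@@-
-------@-@-
-------@-@-
-------@-@-
-------@-@-
-------@---
-------@---
-----------
-----------
-----------
-----------
-----------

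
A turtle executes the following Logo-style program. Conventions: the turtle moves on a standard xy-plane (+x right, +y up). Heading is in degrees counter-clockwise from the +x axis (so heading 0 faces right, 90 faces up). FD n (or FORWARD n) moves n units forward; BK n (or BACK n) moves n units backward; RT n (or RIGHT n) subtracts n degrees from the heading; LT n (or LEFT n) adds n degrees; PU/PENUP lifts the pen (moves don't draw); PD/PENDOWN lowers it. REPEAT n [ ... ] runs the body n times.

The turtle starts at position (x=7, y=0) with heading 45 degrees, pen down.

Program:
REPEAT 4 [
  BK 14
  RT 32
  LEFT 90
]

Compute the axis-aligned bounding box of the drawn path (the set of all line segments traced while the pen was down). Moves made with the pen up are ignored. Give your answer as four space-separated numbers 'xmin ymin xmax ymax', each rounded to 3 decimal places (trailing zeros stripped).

Executing turtle program step by step:
Start: pos=(7,0), heading=45, pen down
REPEAT 4 [
  -- iteration 1/4 --
  BK 14: (7,0) -> (-2.899,-9.899) [heading=45, draw]
  RT 32: heading 45 -> 13
  LT 90: heading 13 -> 103
  -- iteration 2/4 --
  BK 14: (-2.899,-9.899) -> (0.25,-23.541) [heading=103, draw]
  RT 32: heading 103 -> 71
  LT 90: heading 71 -> 161
  -- iteration 3/4 --
  BK 14: (0.25,-23.541) -> (13.487,-28.099) [heading=161, draw]
  RT 32: heading 161 -> 129
  LT 90: heading 129 -> 219
  -- iteration 4/4 --
  BK 14: (13.487,-28.099) -> (24.367,-19.288) [heading=219, draw]
  RT 32: heading 219 -> 187
  LT 90: heading 187 -> 277
]
Final: pos=(24.367,-19.288), heading=277, 4 segment(s) drawn

Segment endpoints: x in {-2.899, 0.25, 7, 13.487, 24.367}, y in {-28.099, -23.541, -19.288, -9.899, 0}
xmin=-2.899, ymin=-28.099, xmax=24.367, ymax=0

Answer: -2.899 -28.099 24.367 0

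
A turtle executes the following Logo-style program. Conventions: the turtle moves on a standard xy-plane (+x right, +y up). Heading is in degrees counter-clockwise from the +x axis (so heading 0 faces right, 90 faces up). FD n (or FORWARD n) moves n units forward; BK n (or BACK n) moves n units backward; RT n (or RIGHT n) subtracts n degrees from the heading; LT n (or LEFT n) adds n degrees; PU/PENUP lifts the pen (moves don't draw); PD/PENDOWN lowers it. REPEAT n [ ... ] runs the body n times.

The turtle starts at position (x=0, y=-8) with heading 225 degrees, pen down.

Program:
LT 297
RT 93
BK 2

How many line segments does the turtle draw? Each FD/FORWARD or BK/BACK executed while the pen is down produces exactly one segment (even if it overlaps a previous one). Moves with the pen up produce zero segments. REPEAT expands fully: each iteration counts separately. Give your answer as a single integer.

Executing turtle program step by step:
Start: pos=(0,-8), heading=225, pen down
LT 297: heading 225 -> 162
RT 93: heading 162 -> 69
BK 2: (0,-8) -> (-0.717,-9.867) [heading=69, draw]
Final: pos=(-0.717,-9.867), heading=69, 1 segment(s) drawn
Segments drawn: 1

Answer: 1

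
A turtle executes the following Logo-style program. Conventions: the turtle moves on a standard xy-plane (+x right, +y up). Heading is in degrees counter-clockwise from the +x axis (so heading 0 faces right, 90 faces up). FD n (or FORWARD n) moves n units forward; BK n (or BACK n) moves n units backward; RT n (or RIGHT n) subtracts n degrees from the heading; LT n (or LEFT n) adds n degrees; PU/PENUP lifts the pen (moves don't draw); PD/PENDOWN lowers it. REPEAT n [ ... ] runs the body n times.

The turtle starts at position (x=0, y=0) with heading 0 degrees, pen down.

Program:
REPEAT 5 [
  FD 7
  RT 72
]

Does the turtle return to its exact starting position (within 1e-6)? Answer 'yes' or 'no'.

Answer: yes

Derivation:
Executing turtle program step by step:
Start: pos=(0,0), heading=0, pen down
REPEAT 5 [
  -- iteration 1/5 --
  FD 7: (0,0) -> (7,0) [heading=0, draw]
  RT 72: heading 0 -> 288
  -- iteration 2/5 --
  FD 7: (7,0) -> (9.163,-6.657) [heading=288, draw]
  RT 72: heading 288 -> 216
  -- iteration 3/5 --
  FD 7: (9.163,-6.657) -> (3.5,-10.772) [heading=216, draw]
  RT 72: heading 216 -> 144
  -- iteration 4/5 --
  FD 7: (3.5,-10.772) -> (-2.163,-6.657) [heading=144, draw]
  RT 72: heading 144 -> 72
  -- iteration 5/5 --
  FD 7: (-2.163,-6.657) -> (0,0) [heading=72, draw]
  RT 72: heading 72 -> 0
]
Final: pos=(0,0), heading=0, 5 segment(s) drawn

Start position: (0, 0)
Final position: (0, 0)
Distance = 0; < 1e-6 -> CLOSED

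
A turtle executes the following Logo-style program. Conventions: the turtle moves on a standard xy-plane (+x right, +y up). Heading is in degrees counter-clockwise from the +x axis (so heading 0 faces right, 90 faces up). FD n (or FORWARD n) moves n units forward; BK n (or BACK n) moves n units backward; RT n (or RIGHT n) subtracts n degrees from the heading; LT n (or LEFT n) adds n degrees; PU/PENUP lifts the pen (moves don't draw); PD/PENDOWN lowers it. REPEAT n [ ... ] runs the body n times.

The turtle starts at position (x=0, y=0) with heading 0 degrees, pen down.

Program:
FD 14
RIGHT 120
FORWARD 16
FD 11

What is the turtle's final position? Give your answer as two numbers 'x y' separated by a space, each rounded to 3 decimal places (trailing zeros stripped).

Executing turtle program step by step:
Start: pos=(0,0), heading=0, pen down
FD 14: (0,0) -> (14,0) [heading=0, draw]
RT 120: heading 0 -> 240
FD 16: (14,0) -> (6,-13.856) [heading=240, draw]
FD 11: (6,-13.856) -> (0.5,-23.383) [heading=240, draw]
Final: pos=(0.5,-23.383), heading=240, 3 segment(s) drawn

Answer: 0.5 -23.383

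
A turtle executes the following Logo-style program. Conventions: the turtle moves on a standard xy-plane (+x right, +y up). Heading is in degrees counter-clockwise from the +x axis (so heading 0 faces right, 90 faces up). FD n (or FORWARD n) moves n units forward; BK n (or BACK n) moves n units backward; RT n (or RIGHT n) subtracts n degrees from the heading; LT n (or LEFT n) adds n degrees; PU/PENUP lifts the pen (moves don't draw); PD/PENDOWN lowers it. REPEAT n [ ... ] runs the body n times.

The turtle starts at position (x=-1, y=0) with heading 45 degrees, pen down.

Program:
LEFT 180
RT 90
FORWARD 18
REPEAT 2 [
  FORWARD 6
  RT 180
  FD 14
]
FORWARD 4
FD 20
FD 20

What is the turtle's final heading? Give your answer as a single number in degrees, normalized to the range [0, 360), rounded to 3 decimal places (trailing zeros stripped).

Answer: 135

Derivation:
Executing turtle program step by step:
Start: pos=(-1,0), heading=45, pen down
LT 180: heading 45 -> 225
RT 90: heading 225 -> 135
FD 18: (-1,0) -> (-13.728,12.728) [heading=135, draw]
REPEAT 2 [
  -- iteration 1/2 --
  FD 6: (-13.728,12.728) -> (-17.971,16.971) [heading=135, draw]
  RT 180: heading 135 -> 315
  FD 14: (-17.971,16.971) -> (-8.071,7.071) [heading=315, draw]
  -- iteration 2/2 --
  FD 6: (-8.071,7.071) -> (-3.828,2.828) [heading=315, draw]
  RT 180: heading 315 -> 135
  FD 14: (-3.828,2.828) -> (-13.728,12.728) [heading=135, draw]
]
FD 4: (-13.728,12.728) -> (-16.556,15.556) [heading=135, draw]
FD 20: (-16.556,15.556) -> (-30.698,29.698) [heading=135, draw]
FD 20: (-30.698,29.698) -> (-44.841,43.841) [heading=135, draw]
Final: pos=(-44.841,43.841), heading=135, 8 segment(s) drawn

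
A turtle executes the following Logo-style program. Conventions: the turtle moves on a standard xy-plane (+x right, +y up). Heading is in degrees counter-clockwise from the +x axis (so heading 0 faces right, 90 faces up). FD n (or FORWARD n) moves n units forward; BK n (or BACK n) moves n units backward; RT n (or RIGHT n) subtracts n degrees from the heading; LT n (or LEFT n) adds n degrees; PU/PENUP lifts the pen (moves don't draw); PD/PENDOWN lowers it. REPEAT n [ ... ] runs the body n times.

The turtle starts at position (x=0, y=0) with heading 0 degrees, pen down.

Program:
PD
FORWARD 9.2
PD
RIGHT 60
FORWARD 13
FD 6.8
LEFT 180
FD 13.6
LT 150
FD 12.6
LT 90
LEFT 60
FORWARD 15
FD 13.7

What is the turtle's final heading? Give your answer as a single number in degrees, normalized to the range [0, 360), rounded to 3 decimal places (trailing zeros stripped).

Answer: 60

Derivation:
Executing turtle program step by step:
Start: pos=(0,0), heading=0, pen down
PD: pen down
FD 9.2: (0,0) -> (9.2,0) [heading=0, draw]
PD: pen down
RT 60: heading 0 -> 300
FD 13: (9.2,0) -> (15.7,-11.258) [heading=300, draw]
FD 6.8: (15.7,-11.258) -> (19.1,-17.147) [heading=300, draw]
LT 180: heading 300 -> 120
FD 13.6: (19.1,-17.147) -> (12.3,-5.369) [heading=120, draw]
LT 150: heading 120 -> 270
FD 12.6: (12.3,-5.369) -> (12.3,-17.969) [heading=270, draw]
LT 90: heading 270 -> 0
LT 60: heading 0 -> 60
FD 15: (12.3,-17.969) -> (19.8,-4.979) [heading=60, draw]
FD 13.7: (19.8,-4.979) -> (26.65,6.886) [heading=60, draw]
Final: pos=(26.65,6.886), heading=60, 7 segment(s) drawn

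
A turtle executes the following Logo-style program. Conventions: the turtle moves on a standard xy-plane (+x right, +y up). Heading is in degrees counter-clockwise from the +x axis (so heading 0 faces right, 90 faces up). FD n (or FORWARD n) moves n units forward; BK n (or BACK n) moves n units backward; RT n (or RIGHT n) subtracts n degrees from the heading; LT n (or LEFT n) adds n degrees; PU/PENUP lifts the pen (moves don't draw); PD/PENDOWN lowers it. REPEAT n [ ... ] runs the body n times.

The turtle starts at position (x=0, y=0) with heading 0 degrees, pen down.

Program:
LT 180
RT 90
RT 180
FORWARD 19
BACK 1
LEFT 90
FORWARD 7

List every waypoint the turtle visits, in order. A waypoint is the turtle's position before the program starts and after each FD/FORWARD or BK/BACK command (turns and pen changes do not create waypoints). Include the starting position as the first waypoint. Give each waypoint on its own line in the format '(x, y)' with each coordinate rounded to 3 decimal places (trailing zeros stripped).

Answer: (0, 0)
(0, -19)
(0, -18)
(7, -18)

Derivation:
Executing turtle program step by step:
Start: pos=(0,0), heading=0, pen down
LT 180: heading 0 -> 180
RT 90: heading 180 -> 90
RT 180: heading 90 -> 270
FD 19: (0,0) -> (0,-19) [heading=270, draw]
BK 1: (0,-19) -> (0,-18) [heading=270, draw]
LT 90: heading 270 -> 0
FD 7: (0,-18) -> (7,-18) [heading=0, draw]
Final: pos=(7,-18), heading=0, 3 segment(s) drawn
Waypoints (4 total):
(0, 0)
(0, -19)
(0, -18)
(7, -18)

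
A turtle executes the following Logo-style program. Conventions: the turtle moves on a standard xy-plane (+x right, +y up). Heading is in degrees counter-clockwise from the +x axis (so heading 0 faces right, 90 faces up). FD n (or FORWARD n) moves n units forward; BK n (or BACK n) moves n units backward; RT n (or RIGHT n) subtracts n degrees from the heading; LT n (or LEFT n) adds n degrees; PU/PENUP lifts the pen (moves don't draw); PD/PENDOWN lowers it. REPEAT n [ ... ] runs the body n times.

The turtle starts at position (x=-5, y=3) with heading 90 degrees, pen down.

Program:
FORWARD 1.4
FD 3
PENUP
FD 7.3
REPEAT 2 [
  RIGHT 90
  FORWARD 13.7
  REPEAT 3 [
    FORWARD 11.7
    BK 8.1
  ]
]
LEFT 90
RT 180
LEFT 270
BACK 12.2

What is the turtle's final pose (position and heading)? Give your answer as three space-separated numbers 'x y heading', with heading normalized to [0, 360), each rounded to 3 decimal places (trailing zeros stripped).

Answer: 19.5 -22 90

Derivation:
Executing turtle program step by step:
Start: pos=(-5,3), heading=90, pen down
FD 1.4: (-5,3) -> (-5,4.4) [heading=90, draw]
FD 3: (-5,4.4) -> (-5,7.4) [heading=90, draw]
PU: pen up
FD 7.3: (-5,7.4) -> (-5,14.7) [heading=90, move]
REPEAT 2 [
  -- iteration 1/2 --
  RT 90: heading 90 -> 0
  FD 13.7: (-5,14.7) -> (8.7,14.7) [heading=0, move]
  REPEAT 3 [
    -- iteration 1/3 --
    FD 11.7: (8.7,14.7) -> (20.4,14.7) [heading=0, move]
    BK 8.1: (20.4,14.7) -> (12.3,14.7) [heading=0, move]
    -- iteration 2/3 --
    FD 11.7: (12.3,14.7) -> (24,14.7) [heading=0, move]
    BK 8.1: (24,14.7) -> (15.9,14.7) [heading=0, move]
    -- iteration 3/3 --
    FD 11.7: (15.9,14.7) -> (27.6,14.7) [heading=0, move]
    BK 8.1: (27.6,14.7) -> (19.5,14.7) [heading=0, move]
  ]
  -- iteration 2/2 --
  RT 90: heading 0 -> 270
  FD 13.7: (19.5,14.7) -> (19.5,1) [heading=270, move]
  REPEAT 3 [
    -- iteration 1/3 --
    FD 11.7: (19.5,1) -> (19.5,-10.7) [heading=270, move]
    BK 8.1: (19.5,-10.7) -> (19.5,-2.6) [heading=270, move]
    -- iteration 2/3 --
    FD 11.7: (19.5,-2.6) -> (19.5,-14.3) [heading=270, move]
    BK 8.1: (19.5,-14.3) -> (19.5,-6.2) [heading=270, move]
    -- iteration 3/3 --
    FD 11.7: (19.5,-6.2) -> (19.5,-17.9) [heading=270, move]
    BK 8.1: (19.5,-17.9) -> (19.5,-9.8) [heading=270, move]
  ]
]
LT 90: heading 270 -> 0
RT 180: heading 0 -> 180
LT 270: heading 180 -> 90
BK 12.2: (19.5,-9.8) -> (19.5,-22) [heading=90, move]
Final: pos=(19.5,-22), heading=90, 2 segment(s) drawn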